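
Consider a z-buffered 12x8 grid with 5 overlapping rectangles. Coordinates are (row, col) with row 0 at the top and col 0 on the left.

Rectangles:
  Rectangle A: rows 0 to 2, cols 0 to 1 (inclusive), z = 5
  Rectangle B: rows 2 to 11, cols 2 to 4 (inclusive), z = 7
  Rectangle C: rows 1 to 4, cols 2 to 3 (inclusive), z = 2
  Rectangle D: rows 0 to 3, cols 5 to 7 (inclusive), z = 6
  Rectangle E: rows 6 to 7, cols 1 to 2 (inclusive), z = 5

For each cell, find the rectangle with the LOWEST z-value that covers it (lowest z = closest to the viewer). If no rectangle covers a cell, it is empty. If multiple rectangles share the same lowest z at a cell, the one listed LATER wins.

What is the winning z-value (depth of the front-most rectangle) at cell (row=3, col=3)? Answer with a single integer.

Check cell (3,3):
  A: rows 0-2 cols 0-1 -> outside (row miss)
  B: rows 2-11 cols 2-4 z=7 -> covers; best now B (z=7)
  C: rows 1-4 cols 2-3 z=2 -> covers; best now C (z=2)
  D: rows 0-3 cols 5-7 -> outside (col miss)
  E: rows 6-7 cols 1-2 -> outside (row miss)
Winner: C at z=2

Answer: 2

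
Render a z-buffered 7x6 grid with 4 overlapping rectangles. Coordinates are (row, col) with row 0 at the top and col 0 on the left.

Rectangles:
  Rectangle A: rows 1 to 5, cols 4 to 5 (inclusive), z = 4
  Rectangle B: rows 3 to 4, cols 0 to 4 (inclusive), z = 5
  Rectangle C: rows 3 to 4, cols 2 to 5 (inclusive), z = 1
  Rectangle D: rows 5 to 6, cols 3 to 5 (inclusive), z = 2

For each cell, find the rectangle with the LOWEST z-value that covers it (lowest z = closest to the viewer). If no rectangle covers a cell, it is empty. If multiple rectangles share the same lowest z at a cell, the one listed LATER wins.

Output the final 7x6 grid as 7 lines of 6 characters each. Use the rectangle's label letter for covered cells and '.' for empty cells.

......
....AA
....AA
BBCCCC
BBCCCC
...DDD
...DDD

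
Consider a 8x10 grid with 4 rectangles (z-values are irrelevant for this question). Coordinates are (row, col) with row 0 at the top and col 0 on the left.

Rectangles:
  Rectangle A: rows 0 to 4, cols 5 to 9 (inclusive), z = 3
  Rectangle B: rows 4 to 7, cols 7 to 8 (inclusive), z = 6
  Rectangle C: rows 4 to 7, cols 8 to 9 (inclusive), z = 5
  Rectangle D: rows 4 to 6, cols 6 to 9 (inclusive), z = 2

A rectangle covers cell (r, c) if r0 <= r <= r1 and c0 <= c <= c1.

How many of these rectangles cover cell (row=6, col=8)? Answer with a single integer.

Check cell (6,8):
  A: rows 0-4 cols 5-9 -> outside (row miss)
  B: rows 4-7 cols 7-8 -> covers
  C: rows 4-7 cols 8-9 -> covers
  D: rows 4-6 cols 6-9 -> covers
Count covering = 3

Answer: 3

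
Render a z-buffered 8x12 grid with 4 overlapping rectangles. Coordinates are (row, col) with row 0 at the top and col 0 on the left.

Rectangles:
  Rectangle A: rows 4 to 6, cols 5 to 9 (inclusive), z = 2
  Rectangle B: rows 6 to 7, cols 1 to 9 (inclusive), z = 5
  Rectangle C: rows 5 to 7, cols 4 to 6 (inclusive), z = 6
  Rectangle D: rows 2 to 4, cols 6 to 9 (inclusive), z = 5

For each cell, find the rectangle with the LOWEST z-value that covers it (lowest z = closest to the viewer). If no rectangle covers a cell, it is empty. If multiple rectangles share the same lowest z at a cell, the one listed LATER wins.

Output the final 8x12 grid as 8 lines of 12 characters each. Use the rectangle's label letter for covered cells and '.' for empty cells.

............
............
......DDDD..
......DDDD..
.....AAAAA..
....CAAAAA..
.BBBBAAAAA..
.BBBBBBBBB..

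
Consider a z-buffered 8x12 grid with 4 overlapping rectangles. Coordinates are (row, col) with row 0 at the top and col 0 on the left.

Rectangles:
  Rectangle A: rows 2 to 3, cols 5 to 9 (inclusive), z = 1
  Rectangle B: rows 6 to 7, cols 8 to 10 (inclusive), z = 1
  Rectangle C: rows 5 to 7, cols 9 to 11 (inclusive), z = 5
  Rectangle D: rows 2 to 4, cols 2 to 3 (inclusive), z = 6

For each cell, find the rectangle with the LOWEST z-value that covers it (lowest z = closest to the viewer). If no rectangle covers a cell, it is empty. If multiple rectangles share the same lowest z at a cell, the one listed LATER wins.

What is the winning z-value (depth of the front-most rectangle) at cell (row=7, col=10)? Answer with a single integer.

Check cell (7,10):
  A: rows 2-3 cols 5-9 -> outside (row miss)
  B: rows 6-7 cols 8-10 z=1 -> covers; best now B (z=1)
  C: rows 5-7 cols 9-11 z=5 -> covers; best now B (z=1)
  D: rows 2-4 cols 2-3 -> outside (row miss)
Winner: B at z=1

Answer: 1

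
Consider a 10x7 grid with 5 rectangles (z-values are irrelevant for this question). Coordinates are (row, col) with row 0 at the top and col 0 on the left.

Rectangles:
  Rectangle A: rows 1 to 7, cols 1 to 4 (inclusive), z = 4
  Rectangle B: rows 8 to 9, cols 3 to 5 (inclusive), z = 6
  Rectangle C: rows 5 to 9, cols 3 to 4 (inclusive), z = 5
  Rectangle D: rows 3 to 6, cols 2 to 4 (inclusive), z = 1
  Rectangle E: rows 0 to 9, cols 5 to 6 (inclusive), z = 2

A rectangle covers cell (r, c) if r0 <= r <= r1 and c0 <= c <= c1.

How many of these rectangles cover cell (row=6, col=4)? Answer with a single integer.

Answer: 3

Derivation:
Check cell (6,4):
  A: rows 1-7 cols 1-4 -> covers
  B: rows 8-9 cols 3-5 -> outside (row miss)
  C: rows 5-9 cols 3-4 -> covers
  D: rows 3-6 cols 2-4 -> covers
  E: rows 0-9 cols 5-6 -> outside (col miss)
Count covering = 3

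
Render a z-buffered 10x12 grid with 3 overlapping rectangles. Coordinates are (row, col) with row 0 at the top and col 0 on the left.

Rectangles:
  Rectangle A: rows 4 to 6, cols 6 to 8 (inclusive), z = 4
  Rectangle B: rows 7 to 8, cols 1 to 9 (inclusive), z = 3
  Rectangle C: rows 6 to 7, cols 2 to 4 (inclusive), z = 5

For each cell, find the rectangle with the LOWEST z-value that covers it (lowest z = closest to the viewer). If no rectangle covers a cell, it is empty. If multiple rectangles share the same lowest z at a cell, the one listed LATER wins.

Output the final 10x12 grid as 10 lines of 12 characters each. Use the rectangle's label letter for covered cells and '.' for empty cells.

............
............
............
............
......AAA...
......AAA...
..CCC.AAA...
.BBBBBBBBB..
.BBBBBBBBB..
............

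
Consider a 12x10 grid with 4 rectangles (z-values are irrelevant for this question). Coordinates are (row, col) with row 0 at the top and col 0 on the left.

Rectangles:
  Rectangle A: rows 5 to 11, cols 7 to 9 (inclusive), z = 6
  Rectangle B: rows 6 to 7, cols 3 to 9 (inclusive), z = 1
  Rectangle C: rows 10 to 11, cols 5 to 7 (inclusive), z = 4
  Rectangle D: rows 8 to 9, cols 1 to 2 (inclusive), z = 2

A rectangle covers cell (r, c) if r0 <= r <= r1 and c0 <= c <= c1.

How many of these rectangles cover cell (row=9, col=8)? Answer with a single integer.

Check cell (9,8):
  A: rows 5-11 cols 7-9 -> covers
  B: rows 6-7 cols 3-9 -> outside (row miss)
  C: rows 10-11 cols 5-7 -> outside (row miss)
  D: rows 8-9 cols 1-2 -> outside (col miss)
Count covering = 1

Answer: 1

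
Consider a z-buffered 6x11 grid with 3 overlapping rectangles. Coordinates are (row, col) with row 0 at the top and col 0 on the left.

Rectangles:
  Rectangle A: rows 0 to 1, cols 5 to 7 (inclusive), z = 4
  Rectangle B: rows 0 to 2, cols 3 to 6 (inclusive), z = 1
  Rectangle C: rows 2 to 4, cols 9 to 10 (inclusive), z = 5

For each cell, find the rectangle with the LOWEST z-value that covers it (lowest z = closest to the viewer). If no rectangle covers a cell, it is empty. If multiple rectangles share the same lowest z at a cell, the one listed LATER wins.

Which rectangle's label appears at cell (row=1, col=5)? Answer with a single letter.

Check cell (1,5):
  A: rows 0-1 cols 5-7 z=4 -> covers; best now A (z=4)
  B: rows 0-2 cols 3-6 z=1 -> covers; best now B (z=1)
  C: rows 2-4 cols 9-10 -> outside (row miss)
Winner: B at z=1

Answer: B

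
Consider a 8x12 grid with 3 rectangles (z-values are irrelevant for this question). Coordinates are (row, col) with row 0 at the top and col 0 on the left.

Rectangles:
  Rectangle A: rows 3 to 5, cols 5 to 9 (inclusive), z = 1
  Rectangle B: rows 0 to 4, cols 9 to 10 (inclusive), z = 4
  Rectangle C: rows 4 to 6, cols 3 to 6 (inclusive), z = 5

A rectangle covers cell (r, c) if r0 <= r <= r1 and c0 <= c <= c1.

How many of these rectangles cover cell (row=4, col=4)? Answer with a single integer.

Answer: 1

Derivation:
Check cell (4,4):
  A: rows 3-5 cols 5-9 -> outside (col miss)
  B: rows 0-4 cols 9-10 -> outside (col miss)
  C: rows 4-6 cols 3-6 -> covers
Count covering = 1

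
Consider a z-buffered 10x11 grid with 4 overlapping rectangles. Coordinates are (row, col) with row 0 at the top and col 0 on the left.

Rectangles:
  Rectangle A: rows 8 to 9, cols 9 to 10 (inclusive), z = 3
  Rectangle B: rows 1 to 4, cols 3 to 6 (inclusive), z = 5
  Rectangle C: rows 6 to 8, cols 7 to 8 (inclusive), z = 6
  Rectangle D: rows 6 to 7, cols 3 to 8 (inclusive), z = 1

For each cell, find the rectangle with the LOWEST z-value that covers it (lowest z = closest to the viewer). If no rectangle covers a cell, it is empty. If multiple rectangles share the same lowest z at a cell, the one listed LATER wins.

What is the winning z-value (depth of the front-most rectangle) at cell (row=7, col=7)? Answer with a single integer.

Check cell (7,7):
  A: rows 8-9 cols 9-10 -> outside (row miss)
  B: rows 1-4 cols 3-6 -> outside (row miss)
  C: rows 6-8 cols 7-8 z=6 -> covers; best now C (z=6)
  D: rows 6-7 cols 3-8 z=1 -> covers; best now D (z=1)
Winner: D at z=1

Answer: 1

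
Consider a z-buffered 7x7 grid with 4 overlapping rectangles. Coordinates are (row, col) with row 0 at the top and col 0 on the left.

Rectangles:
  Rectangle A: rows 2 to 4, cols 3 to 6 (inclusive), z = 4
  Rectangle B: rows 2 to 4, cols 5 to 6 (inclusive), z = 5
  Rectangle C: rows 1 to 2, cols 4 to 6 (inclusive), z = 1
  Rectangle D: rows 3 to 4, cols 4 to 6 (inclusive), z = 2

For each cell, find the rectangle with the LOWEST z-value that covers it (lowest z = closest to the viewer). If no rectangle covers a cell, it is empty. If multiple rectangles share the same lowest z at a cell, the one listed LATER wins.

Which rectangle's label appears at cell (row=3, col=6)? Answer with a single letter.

Answer: D

Derivation:
Check cell (3,6):
  A: rows 2-4 cols 3-6 z=4 -> covers; best now A (z=4)
  B: rows 2-4 cols 5-6 z=5 -> covers; best now A (z=4)
  C: rows 1-2 cols 4-6 -> outside (row miss)
  D: rows 3-4 cols 4-6 z=2 -> covers; best now D (z=2)
Winner: D at z=2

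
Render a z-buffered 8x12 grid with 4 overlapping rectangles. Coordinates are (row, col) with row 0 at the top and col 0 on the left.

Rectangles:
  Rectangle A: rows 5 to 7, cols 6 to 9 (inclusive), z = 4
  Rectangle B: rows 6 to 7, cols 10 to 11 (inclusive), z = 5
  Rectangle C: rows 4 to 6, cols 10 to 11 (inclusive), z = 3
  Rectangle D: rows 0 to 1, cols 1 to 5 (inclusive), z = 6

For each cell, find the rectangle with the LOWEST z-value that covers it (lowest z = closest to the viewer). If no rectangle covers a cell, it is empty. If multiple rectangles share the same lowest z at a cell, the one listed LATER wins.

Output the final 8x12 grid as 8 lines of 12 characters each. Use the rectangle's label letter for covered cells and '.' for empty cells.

.DDDDD......
.DDDDD......
............
............
..........CC
......AAAACC
......AAAACC
......AAAABB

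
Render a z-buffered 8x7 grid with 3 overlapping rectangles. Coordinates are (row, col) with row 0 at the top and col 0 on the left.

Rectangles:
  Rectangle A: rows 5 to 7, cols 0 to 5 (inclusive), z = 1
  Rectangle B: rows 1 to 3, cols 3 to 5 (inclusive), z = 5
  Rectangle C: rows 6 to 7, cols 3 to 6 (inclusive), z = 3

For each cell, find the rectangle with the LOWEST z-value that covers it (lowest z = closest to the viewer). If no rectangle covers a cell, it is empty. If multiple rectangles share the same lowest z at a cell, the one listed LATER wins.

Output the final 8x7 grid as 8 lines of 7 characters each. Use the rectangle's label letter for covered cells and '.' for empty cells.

.......
...BBB.
...BBB.
...BBB.
.......
AAAAAA.
AAAAAAC
AAAAAAC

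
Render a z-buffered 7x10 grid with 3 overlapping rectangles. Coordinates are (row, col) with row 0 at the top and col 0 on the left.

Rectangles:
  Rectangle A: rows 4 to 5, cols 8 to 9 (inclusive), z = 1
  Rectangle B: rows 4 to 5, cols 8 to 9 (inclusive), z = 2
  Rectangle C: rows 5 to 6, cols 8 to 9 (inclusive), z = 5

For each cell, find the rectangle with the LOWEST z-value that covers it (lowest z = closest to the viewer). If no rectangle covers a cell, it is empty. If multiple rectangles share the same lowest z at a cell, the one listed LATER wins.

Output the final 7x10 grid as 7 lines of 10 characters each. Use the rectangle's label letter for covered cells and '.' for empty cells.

..........
..........
..........
..........
........AA
........AA
........CC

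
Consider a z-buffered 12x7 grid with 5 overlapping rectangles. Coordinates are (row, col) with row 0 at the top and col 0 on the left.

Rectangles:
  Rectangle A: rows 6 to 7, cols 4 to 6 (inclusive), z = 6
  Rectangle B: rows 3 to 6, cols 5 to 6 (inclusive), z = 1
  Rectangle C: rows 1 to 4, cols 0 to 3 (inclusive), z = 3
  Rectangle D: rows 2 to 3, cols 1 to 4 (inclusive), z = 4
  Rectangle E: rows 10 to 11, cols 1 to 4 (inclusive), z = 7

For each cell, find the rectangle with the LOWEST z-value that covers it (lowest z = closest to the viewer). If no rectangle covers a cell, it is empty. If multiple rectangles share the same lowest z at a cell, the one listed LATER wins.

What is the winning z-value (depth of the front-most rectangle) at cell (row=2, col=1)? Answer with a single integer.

Answer: 3

Derivation:
Check cell (2,1):
  A: rows 6-7 cols 4-6 -> outside (row miss)
  B: rows 3-6 cols 5-6 -> outside (row miss)
  C: rows 1-4 cols 0-3 z=3 -> covers; best now C (z=3)
  D: rows 2-3 cols 1-4 z=4 -> covers; best now C (z=3)
  E: rows 10-11 cols 1-4 -> outside (row miss)
Winner: C at z=3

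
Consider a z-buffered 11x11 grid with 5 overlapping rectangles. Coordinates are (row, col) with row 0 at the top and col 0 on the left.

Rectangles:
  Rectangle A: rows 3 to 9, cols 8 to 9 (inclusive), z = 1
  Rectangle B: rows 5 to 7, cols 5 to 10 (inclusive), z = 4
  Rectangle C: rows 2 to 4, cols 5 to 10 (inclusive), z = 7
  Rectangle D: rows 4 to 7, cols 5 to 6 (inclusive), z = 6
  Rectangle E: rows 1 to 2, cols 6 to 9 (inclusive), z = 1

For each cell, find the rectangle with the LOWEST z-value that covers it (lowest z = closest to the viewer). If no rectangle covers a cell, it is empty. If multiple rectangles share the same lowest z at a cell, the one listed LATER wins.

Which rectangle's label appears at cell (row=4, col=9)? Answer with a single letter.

Answer: A

Derivation:
Check cell (4,9):
  A: rows 3-9 cols 8-9 z=1 -> covers; best now A (z=1)
  B: rows 5-7 cols 5-10 -> outside (row miss)
  C: rows 2-4 cols 5-10 z=7 -> covers; best now A (z=1)
  D: rows 4-7 cols 5-6 -> outside (col miss)
  E: rows 1-2 cols 6-9 -> outside (row miss)
Winner: A at z=1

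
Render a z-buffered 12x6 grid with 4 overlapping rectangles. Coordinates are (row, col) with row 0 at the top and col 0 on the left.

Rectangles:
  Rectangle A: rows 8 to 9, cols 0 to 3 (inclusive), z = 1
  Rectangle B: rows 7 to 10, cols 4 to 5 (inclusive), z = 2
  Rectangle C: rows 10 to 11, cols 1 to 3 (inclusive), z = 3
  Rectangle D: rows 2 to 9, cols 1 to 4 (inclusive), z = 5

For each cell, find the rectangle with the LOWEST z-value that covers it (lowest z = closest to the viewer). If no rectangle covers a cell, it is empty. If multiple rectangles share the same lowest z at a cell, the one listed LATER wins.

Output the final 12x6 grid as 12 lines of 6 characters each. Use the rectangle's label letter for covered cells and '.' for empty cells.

......
......
.DDDD.
.DDDD.
.DDDD.
.DDDD.
.DDDD.
.DDDBB
AAAABB
AAAABB
.CCCBB
.CCC..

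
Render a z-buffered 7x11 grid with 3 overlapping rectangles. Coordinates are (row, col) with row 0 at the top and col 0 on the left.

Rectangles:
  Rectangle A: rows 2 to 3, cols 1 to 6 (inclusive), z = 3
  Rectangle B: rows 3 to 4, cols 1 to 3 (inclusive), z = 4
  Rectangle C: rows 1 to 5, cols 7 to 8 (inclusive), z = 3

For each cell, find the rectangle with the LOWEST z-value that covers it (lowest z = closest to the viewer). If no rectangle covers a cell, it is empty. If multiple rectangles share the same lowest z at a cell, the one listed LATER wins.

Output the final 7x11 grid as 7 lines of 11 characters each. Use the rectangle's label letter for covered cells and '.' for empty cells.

...........
.......CC..
.AAAAAACC..
.AAAAAACC..
.BBB...CC..
.......CC..
...........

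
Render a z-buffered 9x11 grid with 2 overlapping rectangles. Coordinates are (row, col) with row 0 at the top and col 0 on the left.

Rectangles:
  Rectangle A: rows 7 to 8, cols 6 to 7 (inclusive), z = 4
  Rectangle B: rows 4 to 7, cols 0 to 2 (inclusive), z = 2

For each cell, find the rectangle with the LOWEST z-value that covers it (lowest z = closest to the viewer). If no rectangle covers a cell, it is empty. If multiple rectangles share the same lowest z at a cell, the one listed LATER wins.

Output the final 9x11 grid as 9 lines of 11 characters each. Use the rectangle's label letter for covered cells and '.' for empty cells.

...........
...........
...........
...........
BBB........
BBB........
BBB........
BBB...AA...
......AA...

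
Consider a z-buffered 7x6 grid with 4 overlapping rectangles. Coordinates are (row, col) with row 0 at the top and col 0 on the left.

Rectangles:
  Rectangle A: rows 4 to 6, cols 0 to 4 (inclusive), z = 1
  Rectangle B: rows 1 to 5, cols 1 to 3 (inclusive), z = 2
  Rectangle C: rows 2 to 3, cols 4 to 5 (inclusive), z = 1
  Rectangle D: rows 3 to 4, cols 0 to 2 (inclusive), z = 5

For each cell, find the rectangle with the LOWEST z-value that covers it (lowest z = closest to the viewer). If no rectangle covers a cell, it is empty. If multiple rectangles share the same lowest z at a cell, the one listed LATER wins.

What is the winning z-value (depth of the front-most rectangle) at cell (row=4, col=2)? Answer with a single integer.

Answer: 1

Derivation:
Check cell (4,2):
  A: rows 4-6 cols 0-4 z=1 -> covers; best now A (z=1)
  B: rows 1-5 cols 1-3 z=2 -> covers; best now A (z=1)
  C: rows 2-3 cols 4-5 -> outside (row miss)
  D: rows 3-4 cols 0-2 z=5 -> covers; best now A (z=1)
Winner: A at z=1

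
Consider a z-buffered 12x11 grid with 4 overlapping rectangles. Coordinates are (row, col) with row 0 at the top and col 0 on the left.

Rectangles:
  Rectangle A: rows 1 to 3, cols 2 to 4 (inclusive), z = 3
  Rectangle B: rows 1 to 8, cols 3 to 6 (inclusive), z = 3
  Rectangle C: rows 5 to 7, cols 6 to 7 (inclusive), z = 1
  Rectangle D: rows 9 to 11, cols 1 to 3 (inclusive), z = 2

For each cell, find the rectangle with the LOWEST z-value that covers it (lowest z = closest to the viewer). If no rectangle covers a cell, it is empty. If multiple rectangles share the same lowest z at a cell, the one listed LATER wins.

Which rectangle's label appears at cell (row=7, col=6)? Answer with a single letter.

Answer: C

Derivation:
Check cell (7,6):
  A: rows 1-3 cols 2-4 -> outside (row miss)
  B: rows 1-8 cols 3-6 z=3 -> covers; best now B (z=3)
  C: rows 5-7 cols 6-7 z=1 -> covers; best now C (z=1)
  D: rows 9-11 cols 1-3 -> outside (row miss)
Winner: C at z=1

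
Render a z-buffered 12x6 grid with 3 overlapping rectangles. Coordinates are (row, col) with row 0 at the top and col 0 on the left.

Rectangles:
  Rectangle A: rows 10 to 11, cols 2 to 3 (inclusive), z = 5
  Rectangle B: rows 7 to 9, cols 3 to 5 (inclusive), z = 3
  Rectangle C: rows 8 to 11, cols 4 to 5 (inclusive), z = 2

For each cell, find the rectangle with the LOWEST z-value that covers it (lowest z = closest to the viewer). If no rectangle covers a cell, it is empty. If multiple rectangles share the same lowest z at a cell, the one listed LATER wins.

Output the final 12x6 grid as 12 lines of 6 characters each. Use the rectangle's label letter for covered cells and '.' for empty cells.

......
......
......
......
......
......
......
...BBB
...BCC
...BCC
..AACC
..AACC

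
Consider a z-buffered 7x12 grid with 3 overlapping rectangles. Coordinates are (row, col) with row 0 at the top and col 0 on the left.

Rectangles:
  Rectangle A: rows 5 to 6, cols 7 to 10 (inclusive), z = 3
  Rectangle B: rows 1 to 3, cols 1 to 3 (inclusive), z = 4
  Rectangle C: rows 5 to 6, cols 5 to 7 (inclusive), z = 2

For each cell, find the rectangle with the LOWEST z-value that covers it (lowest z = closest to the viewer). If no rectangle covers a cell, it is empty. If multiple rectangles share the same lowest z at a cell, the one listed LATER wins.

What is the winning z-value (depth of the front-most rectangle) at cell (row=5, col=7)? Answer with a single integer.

Answer: 2

Derivation:
Check cell (5,7):
  A: rows 5-6 cols 7-10 z=3 -> covers; best now A (z=3)
  B: rows 1-3 cols 1-3 -> outside (row miss)
  C: rows 5-6 cols 5-7 z=2 -> covers; best now C (z=2)
Winner: C at z=2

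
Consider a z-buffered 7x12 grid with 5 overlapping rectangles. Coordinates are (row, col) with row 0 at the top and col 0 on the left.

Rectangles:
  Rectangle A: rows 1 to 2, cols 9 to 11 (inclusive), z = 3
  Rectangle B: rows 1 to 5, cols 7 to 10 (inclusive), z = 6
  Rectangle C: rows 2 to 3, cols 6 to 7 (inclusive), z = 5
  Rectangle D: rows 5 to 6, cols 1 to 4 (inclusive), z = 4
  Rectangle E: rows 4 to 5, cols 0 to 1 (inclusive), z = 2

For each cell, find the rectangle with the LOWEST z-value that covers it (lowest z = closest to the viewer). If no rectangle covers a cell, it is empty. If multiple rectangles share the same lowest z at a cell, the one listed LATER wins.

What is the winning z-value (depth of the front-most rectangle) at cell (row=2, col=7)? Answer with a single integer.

Check cell (2,7):
  A: rows 1-2 cols 9-11 -> outside (col miss)
  B: rows 1-5 cols 7-10 z=6 -> covers; best now B (z=6)
  C: rows 2-3 cols 6-7 z=5 -> covers; best now C (z=5)
  D: rows 5-6 cols 1-4 -> outside (row miss)
  E: rows 4-5 cols 0-1 -> outside (row miss)
Winner: C at z=5

Answer: 5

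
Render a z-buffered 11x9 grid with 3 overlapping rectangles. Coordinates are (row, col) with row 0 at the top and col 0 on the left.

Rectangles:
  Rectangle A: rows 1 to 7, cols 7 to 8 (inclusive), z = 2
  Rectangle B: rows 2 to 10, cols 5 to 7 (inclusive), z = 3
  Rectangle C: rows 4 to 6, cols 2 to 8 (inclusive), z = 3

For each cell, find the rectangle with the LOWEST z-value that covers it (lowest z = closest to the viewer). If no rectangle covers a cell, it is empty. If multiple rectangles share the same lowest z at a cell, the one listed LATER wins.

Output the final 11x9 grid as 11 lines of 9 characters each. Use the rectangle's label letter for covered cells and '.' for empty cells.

.........
.......AA
.....BBAA
.....BBAA
..CCCCCAA
..CCCCCAA
..CCCCCAA
.....BBAA
.....BBB.
.....BBB.
.....BBB.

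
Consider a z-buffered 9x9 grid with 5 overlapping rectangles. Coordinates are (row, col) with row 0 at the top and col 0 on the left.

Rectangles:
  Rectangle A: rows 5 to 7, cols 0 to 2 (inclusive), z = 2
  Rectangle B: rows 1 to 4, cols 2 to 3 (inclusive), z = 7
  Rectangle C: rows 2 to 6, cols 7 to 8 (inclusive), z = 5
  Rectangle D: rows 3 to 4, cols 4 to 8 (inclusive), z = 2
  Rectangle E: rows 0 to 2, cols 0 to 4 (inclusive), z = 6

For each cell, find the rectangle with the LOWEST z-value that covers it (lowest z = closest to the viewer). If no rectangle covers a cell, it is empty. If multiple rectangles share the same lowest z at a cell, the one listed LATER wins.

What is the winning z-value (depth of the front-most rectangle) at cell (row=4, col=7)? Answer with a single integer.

Check cell (4,7):
  A: rows 5-7 cols 0-2 -> outside (row miss)
  B: rows 1-4 cols 2-3 -> outside (col miss)
  C: rows 2-6 cols 7-8 z=5 -> covers; best now C (z=5)
  D: rows 3-4 cols 4-8 z=2 -> covers; best now D (z=2)
  E: rows 0-2 cols 0-4 -> outside (row miss)
Winner: D at z=2

Answer: 2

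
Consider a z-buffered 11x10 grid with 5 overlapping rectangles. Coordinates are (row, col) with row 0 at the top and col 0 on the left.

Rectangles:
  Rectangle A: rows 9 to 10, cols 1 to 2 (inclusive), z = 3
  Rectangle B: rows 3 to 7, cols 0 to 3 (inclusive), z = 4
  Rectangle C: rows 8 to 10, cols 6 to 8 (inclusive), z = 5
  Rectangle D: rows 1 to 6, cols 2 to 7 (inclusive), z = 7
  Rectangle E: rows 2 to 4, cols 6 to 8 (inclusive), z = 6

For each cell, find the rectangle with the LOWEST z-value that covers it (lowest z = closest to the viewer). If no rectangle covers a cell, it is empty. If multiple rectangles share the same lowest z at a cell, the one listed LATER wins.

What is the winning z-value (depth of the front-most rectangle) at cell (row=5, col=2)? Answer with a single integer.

Check cell (5,2):
  A: rows 9-10 cols 1-2 -> outside (row miss)
  B: rows 3-7 cols 0-3 z=4 -> covers; best now B (z=4)
  C: rows 8-10 cols 6-8 -> outside (row miss)
  D: rows 1-6 cols 2-7 z=7 -> covers; best now B (z=4)
  E: rows 2-4 cols 6-8 -> outside (row miss)
Winner: B at z=4

Answer: 4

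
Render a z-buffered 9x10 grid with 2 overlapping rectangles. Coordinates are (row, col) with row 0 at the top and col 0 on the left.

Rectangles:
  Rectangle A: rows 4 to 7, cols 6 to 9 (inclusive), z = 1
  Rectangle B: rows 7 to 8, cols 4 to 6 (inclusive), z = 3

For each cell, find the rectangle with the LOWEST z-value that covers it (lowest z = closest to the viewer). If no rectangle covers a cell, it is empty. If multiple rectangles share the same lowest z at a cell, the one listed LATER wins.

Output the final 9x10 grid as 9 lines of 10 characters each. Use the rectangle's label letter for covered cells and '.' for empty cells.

..........
..........
..........
..........
......AAAA
......AAAA
......AAAA
....BBAAAA
....BBB...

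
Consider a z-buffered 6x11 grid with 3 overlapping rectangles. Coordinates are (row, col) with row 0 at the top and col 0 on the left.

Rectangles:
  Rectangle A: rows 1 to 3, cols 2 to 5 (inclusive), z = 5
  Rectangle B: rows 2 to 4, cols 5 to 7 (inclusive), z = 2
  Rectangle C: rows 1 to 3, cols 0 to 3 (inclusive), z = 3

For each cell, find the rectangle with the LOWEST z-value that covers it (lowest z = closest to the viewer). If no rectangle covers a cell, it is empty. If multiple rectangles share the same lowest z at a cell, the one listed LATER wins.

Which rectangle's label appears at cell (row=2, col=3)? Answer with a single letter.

Check cell (2,3):
  A: rows 1-3 cols 2-5 z=5 -> covers; best now A (z=5)
  B: rows 2-4 cols 5-7 -> outside (col miss)
  C: rows 1-3 cols 0-3 z=3 -> covers; best now C (z=3)
Winner: C at z=3

Answer: C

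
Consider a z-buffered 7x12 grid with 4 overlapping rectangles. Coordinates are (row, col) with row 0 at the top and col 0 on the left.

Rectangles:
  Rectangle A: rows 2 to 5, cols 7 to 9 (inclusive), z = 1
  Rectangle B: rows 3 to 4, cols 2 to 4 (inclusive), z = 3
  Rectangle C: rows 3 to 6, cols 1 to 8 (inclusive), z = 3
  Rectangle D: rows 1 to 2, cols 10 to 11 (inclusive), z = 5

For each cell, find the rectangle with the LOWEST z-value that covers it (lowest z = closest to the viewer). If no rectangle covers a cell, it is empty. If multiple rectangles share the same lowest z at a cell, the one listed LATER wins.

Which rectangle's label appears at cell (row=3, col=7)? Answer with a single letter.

Answer: A

Derivation:
Check cell (3,7):
  A: rows 2-5 cols 7-9 z=1 -> covers; best now A (z=1)
  B: rows 3-4 cols 2-4 -> outside (col miss)
  C: rows 3-6 cols 1-8 z=3 -> covers; best now A (z=1)
  D: rows 1-2 cols 10-11 -> outside (row miss)
Winner: A at z=1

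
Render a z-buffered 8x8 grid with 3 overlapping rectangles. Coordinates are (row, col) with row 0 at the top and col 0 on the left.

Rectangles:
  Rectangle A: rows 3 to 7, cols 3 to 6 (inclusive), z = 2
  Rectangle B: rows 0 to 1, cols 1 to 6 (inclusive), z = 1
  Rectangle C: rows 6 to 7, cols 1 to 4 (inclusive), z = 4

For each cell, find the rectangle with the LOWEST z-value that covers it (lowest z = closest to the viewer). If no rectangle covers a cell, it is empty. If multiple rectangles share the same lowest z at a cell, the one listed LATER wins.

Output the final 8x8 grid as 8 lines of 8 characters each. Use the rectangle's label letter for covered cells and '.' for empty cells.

.BBBBBB.
.BBBBBB.
........
...AAAA.
...AAAA.
...AAAA.
.CCAAAA.
.CCAAAA.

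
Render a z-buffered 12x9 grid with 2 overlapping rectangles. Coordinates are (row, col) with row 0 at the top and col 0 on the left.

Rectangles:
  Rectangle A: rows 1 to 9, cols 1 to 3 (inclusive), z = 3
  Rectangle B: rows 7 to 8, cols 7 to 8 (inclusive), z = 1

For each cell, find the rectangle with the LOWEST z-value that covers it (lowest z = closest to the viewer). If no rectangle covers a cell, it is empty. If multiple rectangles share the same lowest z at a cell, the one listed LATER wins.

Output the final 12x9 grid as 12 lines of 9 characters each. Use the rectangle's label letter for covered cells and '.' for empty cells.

.........
.AAA.....
.AAA.....
.AAA.....
.AAA.....
.AAA.....
.AAA.....
.AAA...BB
.AAA...BB
.AAA.....
.........
.........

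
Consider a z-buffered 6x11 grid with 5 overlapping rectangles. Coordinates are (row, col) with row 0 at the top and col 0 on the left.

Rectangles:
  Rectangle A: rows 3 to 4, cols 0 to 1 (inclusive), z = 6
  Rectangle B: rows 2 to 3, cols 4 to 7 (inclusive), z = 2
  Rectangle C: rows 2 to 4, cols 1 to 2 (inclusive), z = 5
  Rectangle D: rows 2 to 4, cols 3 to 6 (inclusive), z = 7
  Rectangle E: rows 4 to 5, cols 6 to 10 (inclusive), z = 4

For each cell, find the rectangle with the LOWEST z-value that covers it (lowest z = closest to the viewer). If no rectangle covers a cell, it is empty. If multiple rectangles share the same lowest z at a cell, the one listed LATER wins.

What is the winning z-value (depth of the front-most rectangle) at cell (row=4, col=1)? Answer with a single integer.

Check cell (4,1):
  A: rows 3-4 cols 0-1 z=6 -> covers; best now A (z=6)
  B: rows 2-3 cols 4-7 -> outside (row miss)
  C: rows 2-4 cols 1-2 z=5 -> covers; best now C (z=5)
  D: rows 2-4 cols 3-6 -> outside (col miss)
  E: rows 4-5 cols 6-10 -> outside (col miss)
Winner: C at z=5

Answer: 5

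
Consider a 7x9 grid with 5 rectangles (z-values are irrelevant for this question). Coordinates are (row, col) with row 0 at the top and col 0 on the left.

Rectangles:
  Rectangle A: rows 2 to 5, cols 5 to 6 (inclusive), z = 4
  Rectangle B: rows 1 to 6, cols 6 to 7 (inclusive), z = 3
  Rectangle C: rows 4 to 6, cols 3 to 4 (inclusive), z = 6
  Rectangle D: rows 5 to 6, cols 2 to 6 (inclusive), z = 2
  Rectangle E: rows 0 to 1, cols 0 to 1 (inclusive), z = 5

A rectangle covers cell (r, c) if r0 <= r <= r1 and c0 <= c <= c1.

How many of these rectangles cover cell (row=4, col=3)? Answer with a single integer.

Check cell (4,3):
  A: rows 2-5 cols 5-6 -> outside (col miss)
  B: rows 1-6 cols 6-7 -> outside (col miss)
  C: rows 4-6 cols 3-4 -> covers
  D: rows 5-6 cols 2-6 -> outside (row miss)
  E: rows 0-1 cols 0-1 -> outside (row miss)
Count covering = 1

Answer: 1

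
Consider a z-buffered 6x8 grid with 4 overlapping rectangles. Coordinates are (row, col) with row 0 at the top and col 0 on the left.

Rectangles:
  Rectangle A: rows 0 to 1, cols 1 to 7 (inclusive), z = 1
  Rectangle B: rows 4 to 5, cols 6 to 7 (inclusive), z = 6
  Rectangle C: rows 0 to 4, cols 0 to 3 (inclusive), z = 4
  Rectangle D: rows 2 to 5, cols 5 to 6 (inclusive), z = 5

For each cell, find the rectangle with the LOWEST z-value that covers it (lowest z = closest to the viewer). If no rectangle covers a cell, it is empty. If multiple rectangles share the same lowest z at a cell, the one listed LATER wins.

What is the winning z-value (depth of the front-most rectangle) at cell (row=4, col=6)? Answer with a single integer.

Answer: 5

Derivation:
Check cell (4,6):
  A: rows 0-1 cols 1-7 -> outside (row miss)
  B: rows 4-5 cols 6-7 z=6 -> covers; best now B (z=6)
  C: rows 0-4 cols 0-3 -> outside (col miss)
  D: rows 2-5 cols 5-6 z=5 -> covers; best now D (z=5)
Winner: D at z=5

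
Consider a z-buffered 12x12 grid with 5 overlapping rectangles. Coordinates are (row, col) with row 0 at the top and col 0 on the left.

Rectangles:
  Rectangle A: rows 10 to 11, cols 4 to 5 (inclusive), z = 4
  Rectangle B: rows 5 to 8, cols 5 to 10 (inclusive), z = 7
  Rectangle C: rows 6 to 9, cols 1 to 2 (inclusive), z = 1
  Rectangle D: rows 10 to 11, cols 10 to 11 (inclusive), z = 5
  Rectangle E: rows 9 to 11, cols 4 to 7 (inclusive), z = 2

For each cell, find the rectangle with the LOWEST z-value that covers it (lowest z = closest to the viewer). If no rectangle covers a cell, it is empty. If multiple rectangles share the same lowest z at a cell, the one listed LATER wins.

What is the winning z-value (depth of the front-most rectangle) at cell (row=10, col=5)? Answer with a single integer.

Answer: 2

Derivation:
Check cell (10,5):
  A: rows 10-11 cols 4-5 z=4 -> covers; best now A (z=4)
  B: rows 5-8 cols 5-10 -> outside (row miss)
  C: rows 6-9 cols 1-2 -> outside (row miss)
  D: rows 10-11 cols 10-11 -> outside (col miss)
  E: rows 9-11 cols 4-7 z=2 -> covers; best now E (z=2)
Winner: E at z=2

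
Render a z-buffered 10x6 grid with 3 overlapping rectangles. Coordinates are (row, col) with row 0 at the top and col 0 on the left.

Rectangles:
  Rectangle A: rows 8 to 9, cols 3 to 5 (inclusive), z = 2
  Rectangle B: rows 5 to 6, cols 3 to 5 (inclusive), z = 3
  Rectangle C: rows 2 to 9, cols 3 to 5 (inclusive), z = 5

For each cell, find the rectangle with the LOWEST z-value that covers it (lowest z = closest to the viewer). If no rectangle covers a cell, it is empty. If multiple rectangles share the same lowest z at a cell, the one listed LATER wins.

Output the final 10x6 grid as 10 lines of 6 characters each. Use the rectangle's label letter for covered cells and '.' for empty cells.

......
......
...CCC
...CCC
...CCC
...BBB
...BBB
...CCC
...AAA
...AAA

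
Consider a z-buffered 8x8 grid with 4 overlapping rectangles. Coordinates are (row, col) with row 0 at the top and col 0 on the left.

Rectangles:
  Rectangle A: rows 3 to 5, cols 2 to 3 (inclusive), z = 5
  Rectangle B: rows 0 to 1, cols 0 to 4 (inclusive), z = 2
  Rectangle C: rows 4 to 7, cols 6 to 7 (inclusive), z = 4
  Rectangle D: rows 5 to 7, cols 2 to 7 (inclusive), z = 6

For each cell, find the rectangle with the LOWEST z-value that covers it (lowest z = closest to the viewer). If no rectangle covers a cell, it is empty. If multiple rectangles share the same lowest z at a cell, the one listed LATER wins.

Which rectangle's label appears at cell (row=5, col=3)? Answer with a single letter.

Answer: A

Derivation:
Check cell (5,3):
  A: rows 3-5 cols 2-3 z=5 -> covers; best now A (z=5)
  B: rows 0-1 cols 0-4 -> outside (row miss)
  C: rows 4-7 cols 6-7 -> outside (col miss)
  D: rows 5-7 cols 2-7 z=6 -> covers; best now A (z=5)
Winner: A at z=5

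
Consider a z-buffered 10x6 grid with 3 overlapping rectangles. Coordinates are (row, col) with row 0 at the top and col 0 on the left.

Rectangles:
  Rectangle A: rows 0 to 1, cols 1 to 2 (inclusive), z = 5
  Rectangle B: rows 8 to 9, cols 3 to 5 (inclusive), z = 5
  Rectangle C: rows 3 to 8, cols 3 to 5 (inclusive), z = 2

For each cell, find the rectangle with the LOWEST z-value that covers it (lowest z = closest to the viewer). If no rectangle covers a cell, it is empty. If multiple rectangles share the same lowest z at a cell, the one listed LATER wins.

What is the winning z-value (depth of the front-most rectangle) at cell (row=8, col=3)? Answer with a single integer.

Answer: 2

Derivation:
Check cell (8,3):
  A: rows 0-1 cols 1-2 -> outside (row miss)
  B: rows 8-9 cols 3-5 z=5 -> covers; best now B (z=5)
  C: rows 3-8 cols 3-5 z=2 -> covers; best now C (z=2)
Winner: C at z=2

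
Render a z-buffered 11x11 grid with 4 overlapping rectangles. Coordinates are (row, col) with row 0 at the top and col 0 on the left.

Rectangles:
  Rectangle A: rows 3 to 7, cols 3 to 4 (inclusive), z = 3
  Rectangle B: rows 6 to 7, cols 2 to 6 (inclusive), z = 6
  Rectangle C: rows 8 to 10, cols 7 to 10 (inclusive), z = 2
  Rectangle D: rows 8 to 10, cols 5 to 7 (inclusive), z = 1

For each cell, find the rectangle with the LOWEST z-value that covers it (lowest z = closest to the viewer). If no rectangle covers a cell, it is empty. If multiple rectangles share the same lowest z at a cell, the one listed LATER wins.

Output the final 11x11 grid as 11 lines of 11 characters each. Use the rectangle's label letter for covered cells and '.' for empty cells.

...........
...........
...........
...AA......
...AA......
...AA......
..BAABB....
..BAABB....
.....DDDCCC
.....DDDCCC
.....DDDCCC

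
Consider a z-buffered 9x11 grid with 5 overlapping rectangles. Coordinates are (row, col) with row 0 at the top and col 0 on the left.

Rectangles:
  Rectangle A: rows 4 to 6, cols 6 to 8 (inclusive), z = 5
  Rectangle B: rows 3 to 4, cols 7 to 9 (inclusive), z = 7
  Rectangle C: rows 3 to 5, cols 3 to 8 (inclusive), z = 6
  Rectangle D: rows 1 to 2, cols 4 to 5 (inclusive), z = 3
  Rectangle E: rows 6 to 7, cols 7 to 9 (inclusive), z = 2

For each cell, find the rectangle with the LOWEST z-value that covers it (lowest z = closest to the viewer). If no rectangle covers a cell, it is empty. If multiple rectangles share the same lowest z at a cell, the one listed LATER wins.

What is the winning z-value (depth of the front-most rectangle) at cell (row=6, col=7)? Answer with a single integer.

Answer: 2

Derivation:
Check cell (6,7):
  A: rows 4-6 cols 6-8 z=5 -> covers; best now A (z=5)
  B: rows 3-4 cols 7-9 -> outside (row miss)
  C: rows 3-5 cols 3-8 -> outside (row miss)
  D: rows 1-2 cols 4-5 -> outside (row miss)
  E: rows 6-7 cols 7-9 z=2 -> covers; best now E (z=2)
Winner: E at z=2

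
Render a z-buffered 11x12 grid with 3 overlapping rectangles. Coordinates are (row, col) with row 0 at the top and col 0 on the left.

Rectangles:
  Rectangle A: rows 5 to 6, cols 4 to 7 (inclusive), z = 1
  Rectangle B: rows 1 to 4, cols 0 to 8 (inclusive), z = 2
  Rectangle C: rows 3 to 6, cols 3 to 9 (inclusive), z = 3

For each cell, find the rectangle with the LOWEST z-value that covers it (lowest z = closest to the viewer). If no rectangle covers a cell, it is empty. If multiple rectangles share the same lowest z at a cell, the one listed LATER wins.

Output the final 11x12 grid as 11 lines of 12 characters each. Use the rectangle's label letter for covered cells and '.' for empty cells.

............
BBBBBBBBB...
BBBBBBBBB...
BBBBBBBBBC..
BBBBBBBBBC..
...CAAAACC..
...CAAAACC..
............
............
............
............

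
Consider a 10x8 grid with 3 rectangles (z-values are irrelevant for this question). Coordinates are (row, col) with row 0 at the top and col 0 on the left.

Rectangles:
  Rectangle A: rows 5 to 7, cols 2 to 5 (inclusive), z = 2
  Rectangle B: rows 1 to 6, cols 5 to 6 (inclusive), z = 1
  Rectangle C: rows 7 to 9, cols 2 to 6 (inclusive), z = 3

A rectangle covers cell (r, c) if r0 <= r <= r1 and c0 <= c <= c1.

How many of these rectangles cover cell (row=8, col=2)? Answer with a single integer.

Check cell (8,2):
  A: rows 5-7 cols 2-5 -> outside (row miss)
  B: rows 1-6 cols 5-6 -> outside (row miss)
  C: rows 7-9 cols 2-6 -> covers
Count covering = 1

Answer: 1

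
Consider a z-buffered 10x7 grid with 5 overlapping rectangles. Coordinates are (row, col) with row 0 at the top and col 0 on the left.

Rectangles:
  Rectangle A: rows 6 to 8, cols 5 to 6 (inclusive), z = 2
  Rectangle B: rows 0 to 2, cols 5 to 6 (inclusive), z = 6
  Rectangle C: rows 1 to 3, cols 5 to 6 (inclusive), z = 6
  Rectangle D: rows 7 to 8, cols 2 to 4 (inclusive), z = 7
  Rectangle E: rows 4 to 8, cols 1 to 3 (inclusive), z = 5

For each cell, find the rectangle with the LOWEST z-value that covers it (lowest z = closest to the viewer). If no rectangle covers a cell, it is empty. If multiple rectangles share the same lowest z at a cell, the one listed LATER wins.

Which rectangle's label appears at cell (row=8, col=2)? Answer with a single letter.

Answer: E

Derivation:
Check cell (8,2):
  A: rows 6-8 cols 5-6 -> outside (col miss)
  B: rows 0-2 cols 5-6 -> outside (row miss)
  C: rows 1-3 cols 5-6 -> outside (row miss)
  D: rows 7-8 cols 2-4 z=7 -> covers; best now D (z=7)
  E: rows 4-8 cols 1-3 z=5 -> covers; best now E (z=5)
Winner: E at z=5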